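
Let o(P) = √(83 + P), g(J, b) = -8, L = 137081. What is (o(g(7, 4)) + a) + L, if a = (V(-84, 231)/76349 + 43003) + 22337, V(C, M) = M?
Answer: 2207805880/10907 + 5*√3 ≈ 2.0243e+5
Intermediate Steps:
a = 712663413/10907 (a = (231/76349 + 43003) + 22337 = (231*(1/76349) + 43003) + 22337 = (33/10907 + 43003) + 22337 = 469033754/10907 + 22337 = 712663413/10907 ≈ 65340.)
(o(g(7, 4)) + a) + L = (√(83 - 8) + 712663413/10907) + 137081 = (√75 + 712663413/10907) + 137081 = (5*√3 + 712663413/10907) + 137081 = (712663413/10907 + 5*√3) + 137081 = 2207805880/10907 + 5*√3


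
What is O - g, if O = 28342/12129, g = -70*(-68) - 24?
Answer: -57414602/12129 ≈ -4733.7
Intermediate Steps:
g = 4736 (g = 4760 - 24 = 4736)
O = 28342/12129 (O = 28342*(1/12129) = 28342/12129 ≈ 2.3367)
O - g = 28342/12129 - 1*4736 = 28342/12129 - 4736 = -57414602/12129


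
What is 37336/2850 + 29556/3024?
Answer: 912679/39900 ≈ 22.874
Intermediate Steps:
37336/2850 + 29556/3024 = 37336*(1/2850) + 29556*(1/3024) = 18668/1425 + 821/84 = 912679/39900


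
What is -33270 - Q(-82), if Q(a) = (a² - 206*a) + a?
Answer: -56804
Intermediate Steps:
Q(a) = a² - 205*a
-33270 - Q(-82) = -33270 - (-82)*(-205 - 82) = -33270 - (-82)*(-287) = -33270 - 1*23534 = -33270 - 23534 = -56804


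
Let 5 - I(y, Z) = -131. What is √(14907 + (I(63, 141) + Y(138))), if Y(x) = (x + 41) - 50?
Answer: 2*√3793 ≈ 123.17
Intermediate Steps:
Y(x) = -9 + x (Y(x) = (41 + x) - 50 = -9 + x)
I(y, Z) = 136 (I(y, Z) = 5 - 1*(-131) = 5 + 131 = 136)
√(14907 + (I(63, 141) + Y(138))) = √(14907 + (136 + (-9 + 138))) = √(14907 + (136 + 129)) = √(14907 + 265) = √15172 = 2*√3793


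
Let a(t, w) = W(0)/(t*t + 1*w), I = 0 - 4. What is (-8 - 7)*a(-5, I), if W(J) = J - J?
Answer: 0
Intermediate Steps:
W(J) = 0
I = -4
a(t, w) = 0 (a(t, w) = 0/(t*t + 1*w) = 0/(t² + w) = 0/(w + t²) = 0)
(-8 - 7)*a(-5, I) = (-8 - 7)*0 = -15*0 = 0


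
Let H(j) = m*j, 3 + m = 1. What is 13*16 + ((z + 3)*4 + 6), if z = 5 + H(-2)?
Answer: 262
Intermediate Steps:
m = -2 (m = -3 + 1 = -2)
H(j) = -2*j
z = 9 (z = 5 - 2*(-2) = 5 + 4 = 9)
13*16 + ((z + 3)*4 + 6) = 13*16 + ((9 + 3)*4 + 6) = 208 + (12*4 + 6) = 208 + (48 + 6) = 208 + 54 = 262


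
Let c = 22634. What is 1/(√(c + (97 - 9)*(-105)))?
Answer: √13394/13394 ≈ 0.0086406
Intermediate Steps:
1/(√(c + (97 - 9)*(-105))) = 1/(√(22634 + (97 - 9)*(-105))) = 1/(√(22634 + 88*(-105))) = 1/(√(22634 - 9240)) = 1/(√13394) = √13394/13394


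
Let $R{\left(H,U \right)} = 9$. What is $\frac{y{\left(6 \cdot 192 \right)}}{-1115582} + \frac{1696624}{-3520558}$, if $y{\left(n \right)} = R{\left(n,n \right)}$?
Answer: $- \frac{946377440095}{1963735567378} \approx -0.48193$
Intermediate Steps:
$y{\left(n \right)} = 9$
$\frac{y{\left(6 \cdot 192 \right)}}{-1115582} + \frac{1696624}{-3520558} = \frac{9}{-1115582} + \frac{1696624}{-3520558} = 9 \left(- \frac{1}{1115582}\right) + 1696624 \left(- \frac{1}{3520558}\right) = - \frac{9}{1115582} - \frac{848312}{1760279} = - \frac{946377440095}{1963735567378}$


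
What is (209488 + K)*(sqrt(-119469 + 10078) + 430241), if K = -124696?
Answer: 36480994872 + 84792*I*sqrt(109391) ≈ 3.6481e+10 + 2.8044e+7*I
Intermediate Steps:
(209488 + K)*(sqrt(-119469 + 10078) + 430241) = (209488 - 124696)*(sqrt(-119469 + 10078) + 430241) = 84792*(sqrt(-109391) + 430241) = 84792*(I*sqrt(109391) + 430241) = 84792*(430241 + I*sqrt(109391)) = 36480994872 + 84792*I*sqrt(109391)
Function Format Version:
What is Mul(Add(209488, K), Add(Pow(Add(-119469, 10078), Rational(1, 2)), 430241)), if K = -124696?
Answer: Add(36480994872, Mul(84792, I, Pow(109391, Rational(1, 2)))) ≈ Add(3.6481e+10, Mul(2.8044e+7, I))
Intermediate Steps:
Mul(Add(209488, K), Add(Pow(Add(-119469, 10078), Rational(1, 2)), 430241)) = Mul(Add(209488, -124696), Add(Pow(Add(-119469, 10078), Rational(1, 2)), 430241)) = Mul(84792, Add(Pow(-109391, Rational(1, 2)), 430241)) = Mul(84792, Add(Mul(I, Pow(109391, Rational(1, 2))), 430241)) = Mul(84792, Add(430241, Mul(I, Pow(109391, Rational(1, 2))))) = Add(36480994872, Mul(84792, I, Pow(109391, Rational(1, 2))))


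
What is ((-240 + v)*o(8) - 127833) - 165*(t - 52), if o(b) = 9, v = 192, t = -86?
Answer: -105495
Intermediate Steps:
((-240 + v)*o(8) - 127833) - 165*(t - 52) = ((-240 + 192)*9 - 127833) - 165*(-86 - 52) = (-48*9 - 127833) - 165*(-138) = (-432 - 127833) + 22770 = -128265 + 22770 = -105495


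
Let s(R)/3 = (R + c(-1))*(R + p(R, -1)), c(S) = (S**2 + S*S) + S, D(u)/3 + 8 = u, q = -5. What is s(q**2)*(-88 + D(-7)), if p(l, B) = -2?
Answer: -238602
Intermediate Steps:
D(u) = -24 + 3*u
c(S) = S + 2*S**2 (c(S) = (S**2 + S**2) + S = 2*S**2 + S = S + 2*S**2)
s(R) = 3*(1 + R)*(-2 + R) (s(R) = 3*((R - (1 + 2*(-1)))*(R - 2)) = 3*((R - (1 - 2))*(-2 + R)) = 3*((R - 1*(-1))*(-2 + R)) = 3*((R + 1)*(-2 + R)) = 3*((1 + R)*(-2 + R)) = 3*(1 + R)*(-2 + R))
s(q**2)*(-88 + D(-7)) = (-6 - 3*(-5)**2 + 3*((-5)**2)**2)*(-88 + (-24 + 3*(-7))) = (-6 - 3*25 + 3*25**2)*(-88 + (-24 - 21)) = (-6 - 75 + 3*625)*(-88 - 45) = (-6 - 75 + 1875)*(-133) = 1794*(-133) = -238602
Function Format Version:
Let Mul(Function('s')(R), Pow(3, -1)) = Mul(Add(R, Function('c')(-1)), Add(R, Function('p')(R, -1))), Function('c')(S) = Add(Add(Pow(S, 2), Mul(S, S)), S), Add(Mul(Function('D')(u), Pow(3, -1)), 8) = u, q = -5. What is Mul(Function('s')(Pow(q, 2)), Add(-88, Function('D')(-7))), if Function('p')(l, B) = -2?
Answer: -238602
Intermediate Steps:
Function('D')(u) = Add(-24, Mul(3, u))
Function('c')(S) = Add(S, Mul(2, Pow(S, 2))) (Function('c')(S) = Add(Add(Pow(S, 2), Pow(S, 2)), S) = Add(Mul(2, Pow(S, 2)), S) = Add(S, Mul(2, Pow(S, 2))))
Function('s')(R) = Mul(3, Add(1, R), Add(-2, R)) (Function('s')(R) = Mul(3, Mul(Add(R, Mul(-1, Add(1, Mul(2, -1)))), Add(R, -2))) = Mul(3, Mul(Add(R, Mul(-1, Add(1, -2))), Add(-2, R))) = Mul(3, Mul(Add(R, Mul(-1, -1)), Add(-2, R))) = Mul(3, Mul(Add(R, 1), Add(-2, R))) = Mul(3, Mul(Add(1, R), Add(-2, R))) = Mul(3, Add(1, R), Add(-2, R)))
Mul(Function('s')(Pow(q, 2)), Add(-88, Function('D')(-7))) = Mul(Add(-6, Mul(-3, Pow(-5, 2)), Mul(3, Pow(Pow(-5, 2), 2))), Add(-88, Add(-24, Mul(3, -7)))) = Mul(Add(-6, Mul(-3, 25), Mul(3, Pow(25, 2))), Add(-88, Add(-24, -21))) = Mul(Add(-6, -75, Mul(3, 625)), Add(-88, -45)) = Mul(Add(-6, -75, 1875), -133) = Mul(1794, -133) = -238602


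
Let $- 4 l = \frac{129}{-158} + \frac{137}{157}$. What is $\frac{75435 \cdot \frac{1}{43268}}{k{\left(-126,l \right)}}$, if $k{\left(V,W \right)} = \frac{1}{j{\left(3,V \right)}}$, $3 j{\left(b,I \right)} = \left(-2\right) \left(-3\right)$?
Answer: $\frac{75435}{21634} \approx 3.4869$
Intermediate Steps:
$j{\left(b,I \right)} = 2$ ($j{\left(b,I \right)} = \frac{\left(-2\right) \left(-3\right)}{3} = \frac{1}{3} \cdot 6 = 2$)
$l = - \frac{1393}{99224}$ ($l = - \frac{\frac{129}{-158} + \frac{137}{157}}{4} = - \frac{129 \left(- \frac{1}{158}\right) + 137 \cdot \frac{1}{157}}{4} = - \frac{- \frac{129}{158} + \frac{137}{157}}{4} = \left(- \frac{1}{4}\right) \frac{1393}{24806} = - \frac{1393}{99224} \approx -0.014039$)
$k{\left(V,W \right)} = \frac{1}{2}$
$\frac{75435 \cdot \frac{1}{43268}}{k{\left(-126,l \right)}} = \frac{75435}{43268} \frac{1}{\frac{1}{2}} = 75435 \cdot \frac{1}{43268} \cdot 2 = \frac{75435}{43268} \cdot 2 = \frac{75435}{21634}$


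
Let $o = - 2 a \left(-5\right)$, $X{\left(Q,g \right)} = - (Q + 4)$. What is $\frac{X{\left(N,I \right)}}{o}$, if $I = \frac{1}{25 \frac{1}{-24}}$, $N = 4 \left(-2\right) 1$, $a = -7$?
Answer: $- \frac{2}{35} \approx -0.057143$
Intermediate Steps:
$N = -8$ ($N = \left(-8\right) 1 = -8$)
$I = - \frac{24}{25}$ ($I = \frac{1}{25 \left(- \frac{1}{24}\right)} = \frac{1}{- \frac{25}{24}} = - \frac{24}{25} \approx -0.96$)
$X{\left(Q,g \right)} = -4 - Q$ ($X{\left(Q,g \right)} = - (4 + Q) = -4 - Q$)
$o = -70$ ($o = \left(-2\right) \left(-7\right) \left(-5\right) = 14 \left(-5\right) = -70$)
$\frac{X{\left(N,I \right)}}{o} = \frac{-4 - -8}{-70} = \left(-4 + 8\right) \left(- \frac{1}{70}\right) = 4 \left(- \frac{1}{70}\right) = - \frac{2}{35}$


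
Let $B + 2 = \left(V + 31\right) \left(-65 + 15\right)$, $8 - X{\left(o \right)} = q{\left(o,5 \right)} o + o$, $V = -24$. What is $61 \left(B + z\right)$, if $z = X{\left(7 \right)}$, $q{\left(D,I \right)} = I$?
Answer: $-23546$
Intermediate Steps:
$X{\left(o \right)} = 8 - 6 o$ ($X{\left(o \right)} = 8 - \left(5 o + o\right) = 8 - 6 o$)
$B = -352$ ($B = -2 + \left(-24 + 31\right) \left(-65 + 15\right) = -2 + 7 \left(-50\right) = -2 - 350 = -352$)
$z = -34$ ($z = 8 - 42 = -34$)
$61 \left(B + z\right) = 61 \left(-352 - 34\right) = 61 \left(-386\right) = -23546$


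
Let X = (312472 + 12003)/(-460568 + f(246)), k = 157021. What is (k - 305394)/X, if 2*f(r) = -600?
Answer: 68380367764/324475 ≈ 2.1074e+5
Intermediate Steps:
f(r) = -300 (f(r) = (1/2)*(-600) = -300)
X = -324475/460868 (X = (312472 + 12003)/(-460568 - 300) = 324475/(-460868) = 324475*(-1/460868) = -324475/460868 ≈ -0.70405)
(k - 305394)/X = (157021 - 305394)/(-324475/460868) = -148373*(-460868/324475) = 68380367764/324475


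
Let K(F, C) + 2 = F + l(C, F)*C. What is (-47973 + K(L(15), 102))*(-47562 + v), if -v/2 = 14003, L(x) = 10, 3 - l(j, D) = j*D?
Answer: 11463590032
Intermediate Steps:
l(j, D) = 3 - D*j (l(j, D) = 3 - j*D = 3 - D*j)
v = -28006 (v = -2*14003 = -28006)
K(F, C) = -2 + F + C*(3 - C*F) (K(F, C) = -2 + (F + (3 - F*C)*C) = -2 + (F + (3 - C*F)*C) = -2 + (F + C*(3 - C*F)) = -2 + F + C*(3 - C*F))
(-47973 + K(L(15), 102))*(-47562 + v) = (-47973 + (-2 + 10 - 1*102*(-3 + 102*10)))*(-47562 - 28006) = (-47973 + (-2 + 10 - 1*102*(-3 + 1020)))*(-75568) = (-47973 + (-2 + 10 - 1*102*1017))*(-75568) = (-47973 + (-2 + 10 - 103734))*(-75568) = (-47973 - 103726)*(-75568) = -151699*(-75568) = 11463590032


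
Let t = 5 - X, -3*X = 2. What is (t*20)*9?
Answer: 1020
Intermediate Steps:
X = -⅔ (X = -⅓*2 = -⅔ ≈ -0.66667)
t = 17/3 (t = 5 - 1*(-⅔) = 5 + ⅔ = 17/3 ≈ 5.6667)
(t*20)*9 = ((17/3)*20)*9 = (340/3)*9 = 1020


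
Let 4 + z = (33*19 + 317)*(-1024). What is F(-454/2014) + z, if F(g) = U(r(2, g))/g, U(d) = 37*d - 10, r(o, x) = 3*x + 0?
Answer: -219396553/227 ≈ -9.6651e+5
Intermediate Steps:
r(o, x) = 3*x
U(d) = -10 + 37*d
z = -966660 (z = -4 + (33*19 + 317)*(-1024) = -4 + (627 + 317)*(-1024) = -4 + 944*(-1024) = -4 - 966656 = -966660)
F(g) = (-10 + 111*g)/g (F(g) = (-10 + 37*(3*g))/g = (-10 + 111*g)/g)
F(-454/2014) + z = (111 - 10/((-454/2014))) - 966660 = (111 - 10/((-454*1/2014))) - 966660 = (111 - 10/(-227/1007)) - 966660 = (111 - 10*(-1007/227)) - 966660 = (111 + 10070/227) - 966660 = 35267/227 - 966660 = -219396553/227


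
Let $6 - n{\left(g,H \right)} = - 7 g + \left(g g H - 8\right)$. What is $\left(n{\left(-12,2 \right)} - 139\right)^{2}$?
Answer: $247009$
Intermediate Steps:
$n{\left(g,H \right)} = 14 + 7 g - H g^{2}$ ($n{\left(g,H \right)} = 6 - \left(- 7 g + \left(g g H - 8\right)\right) = 6 - \left(- 7 g + \left(g^{2} H - 8\right)\right) = 6 - \left(- 7 g + \left(H g^{2} - 8\right)\right) = 6 - \left(- 7 g + \left(-8 + H g^{2}\right)\right) = 6 - \left(-8 - 7 g + H g^{2}\right) = 6 + \left(8 + 7 g - H g^{2}\right) = 14 + 7 g - H g^{2}$)
$\left(n{\left(-12,2 \right)} - 139\right)^{2} = \left(\left(14 + 7 \left(-12\right) - 2 \left(-12\right)^{2}\right) - 139\right)^{2} = \left(\left(14 - 84 - 2 \cdot 144\right) - 139\right)^{2} = \left(\left(14 - 84 - 288\right) - 139\right)^{2} = \left(-358 - 139\right)^{2} = \left(-497\right)^{2} = 247009$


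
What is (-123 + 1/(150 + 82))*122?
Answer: -1740635/116 ≈ -15005.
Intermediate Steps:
(-123 + 1/(150 + 82))*122 = (-123 + 1/232)*122 = -28535/232*122 = -1740635/116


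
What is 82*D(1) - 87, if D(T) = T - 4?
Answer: -333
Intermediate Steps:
D(T) = -4 + T
82*D(1) - 87 = 82*(-4 + 1) - 87 = 82*(-3) - 87 = -246 - 87 = -333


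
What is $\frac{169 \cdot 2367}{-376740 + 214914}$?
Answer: $- \frac{133341}{53942} \approx -2.4719$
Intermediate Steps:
$\frac{169 \cdot 2367}{-376740 + 214914} = \frac{400023}{-161826} = 400023 \left(- \frac{1}{161826}\right) = - \frac{133341}{53942}$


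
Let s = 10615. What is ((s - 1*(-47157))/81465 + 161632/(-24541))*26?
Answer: -305488773928/1999232565 ≈ -152.80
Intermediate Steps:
((s - 1*(-47157))/81465 + 161632/(-24541))*26 = ((10615 - 1*(-47157))/81465 + 161632/(-24541))*26 = ((10615 + 47157)*(1/81465) + 161632*(-1/24541))*26 = (57772*(1/81465) - 161632/24541)*26 = (57772/81465 - 161632/24541)*26 = -11749568228/1999232565*26 = -305488773928/1999232565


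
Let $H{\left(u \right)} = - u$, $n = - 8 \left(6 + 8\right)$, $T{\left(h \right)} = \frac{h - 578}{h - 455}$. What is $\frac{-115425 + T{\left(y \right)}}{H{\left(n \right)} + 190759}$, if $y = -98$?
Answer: $- \frac{63829349}{105551663} \approx -0.60472$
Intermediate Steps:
$T{\left(h \right)} = \frac{-578 + h}{-455 + h}$
$n = -112$ ($n = \left(-8\right) 14 = -112$)
$\frac{-115425 + T{\left(y \right)}}{H{\left(n \right)} + 190759} = \frac{-115425 + \frac{-578 - 98}{-455 - 98}}{\left(-1\right) \left(-112\right) + 190759} = \frac{-115425 + \frac{1}{-553} \left(-676\right)}{112 + 190759} = \frac{-115425 - - \frac{676}{553}}{190871} = \left(-115425 + \frac{676}{553}\right) \frac{1}{190871} = \left(- \frac{63829349}{553}\right) \frac{1}{190871} = - \frac{63829349}{105551663}$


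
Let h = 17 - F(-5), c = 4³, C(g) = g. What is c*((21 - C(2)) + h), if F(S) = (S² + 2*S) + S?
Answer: 1664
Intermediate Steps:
c = 64
F(S) = S² + 3*S
h = 7 (h = 17 - (-5)*(3 - 5) = 17 - (-5)*(-2) = 17 - 1*10 = 17 - 10 = 7)
c*((21 - C(2)) + h) = 64*((21 - 1*2) + 7) = 64*((21 - 2) + 7) = 64*(19 + 7) = 64*26 = 1664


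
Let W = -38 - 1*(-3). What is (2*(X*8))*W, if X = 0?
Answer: 0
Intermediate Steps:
W = -35 (W = -38 + 3 = -35)
(2*(X*8))*W = (2*(0*8))*(-35) = (2*0)*(-35) = 0*(-35) = 0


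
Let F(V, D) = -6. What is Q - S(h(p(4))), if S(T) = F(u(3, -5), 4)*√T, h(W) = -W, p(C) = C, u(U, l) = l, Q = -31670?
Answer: -31670 + 12*I ≈ -31670.0 + 12.0*I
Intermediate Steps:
S(T) = -6*√T
Q - S(h(p(4))) = -31670 - (-6)*√(-1*4) = -31670 - (-6)*√(-4) = -31670 - (-6)*2*I = -31670 - (-12)*I = -31670 + 12*I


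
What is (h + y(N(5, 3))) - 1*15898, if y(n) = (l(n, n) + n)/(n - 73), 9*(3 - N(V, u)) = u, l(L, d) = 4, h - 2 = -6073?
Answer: -4635479/211 ≈ -21969.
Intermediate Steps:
h = -6071 (h = 2 - 6073 = -6071)
N(V, u) = 3 - u/9
y(n) = (4 + n)/(-73 + n) (y(n) = (4 + n)/(n - 73) = (4 + n)/(-73 + n))
(h + y(N(5, 3))) - 1*15898 = (-6071 + (4 + (3 - ⅑*3))/(-73 + (3 - ⅑*3))) - 1*15898 = (-6071 + (4 + (3 - ⅓))/(-73 + (3 - ⅓))) - 15898 = (-6071 + (4 + 8/3)/(-73 + 8/3)) - 15898 = (-6071 + (20/3)/(-211/3)) - 15898 = (-6071 - 3/211*20/3) - 15898 = (-6071 - 20/211) - 15898 = -1281001/211 - 15898 = -4635479/211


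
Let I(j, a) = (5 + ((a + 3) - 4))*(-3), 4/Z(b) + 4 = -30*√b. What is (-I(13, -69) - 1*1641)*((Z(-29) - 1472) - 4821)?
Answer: 75435733836/6529 - 55080*I*√29/6529 ≈ 1.1554e+7 - 45.43*I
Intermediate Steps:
Z(b) = 4/(-4 - 30*√b)
I(j, a) = -12 - 3*a (I(j, a) = (5 + ((3 + a) - 4))*(-3) = (5 + (-1 + a))*(-3) = (4 + a)*(-3) = -12 - 3*a)
(-I(13, -69) - 1*1641)*((Z(-29) - 1472) - 4821) = (-(-12 - 3*(-69)) - 1*1641)*((-2/(2 + 15*√(-29)) - 1472) - 4821) = (-(-12 + 207) - 1641)*((-2/(2 + 15*(I*√29)) - 1472) - 4821) = (-1*195 - 1641)*((-2/(2 + 15*I*√29) - 1472) - 4821) = (-195 - 1641)*((-1472 - 2/(2 + 15*I*√29)) - 4821) = -1836*(-6293 - 2/(2 + 15*I*√29)) = 11553948 + 3672/(2 + 15*I*√29)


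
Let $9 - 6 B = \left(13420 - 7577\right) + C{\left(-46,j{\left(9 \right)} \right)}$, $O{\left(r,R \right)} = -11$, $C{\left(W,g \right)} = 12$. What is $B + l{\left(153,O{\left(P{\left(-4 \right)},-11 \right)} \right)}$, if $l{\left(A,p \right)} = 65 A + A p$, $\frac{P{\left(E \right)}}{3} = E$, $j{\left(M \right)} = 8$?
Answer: $\frac{21863}{3} \approx 7287.7$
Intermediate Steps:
$P{\left(E \right)} = 3 E$
$B = - \frac{2923}{3}$ ($B = \frac{3}{2} - \frac{\left(13420 - 7577\right) + 12}{6} = \frac{3}{2} - \frac{5843 + 12}{6} = \frac{3}{2} - \frac{5855}{6} = - \frac{2923}{3} \approx -974.33$)
$B + l{\left(153,O{\left(P{\left(-4 \right)},-11 \right)} \right)} = - \frac{2923}{3} + 153 \left(65 - 11\right) = - \frac{2923}{3} + 153 \cdot 54 = - \frac{2923}{3} + 8262 = \frac{21863}{3}$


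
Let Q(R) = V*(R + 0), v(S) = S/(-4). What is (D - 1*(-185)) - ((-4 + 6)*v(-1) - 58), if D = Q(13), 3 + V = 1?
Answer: 433/2 ≈ 216.50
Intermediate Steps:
V = -2 (V = -3 + 1 = -2)
v(S) = -S/4 (v(S) = S*(-1/4) = -S/4)
Q(R) = -2*R (Q(R) = -2*(R + 0) = -2*R)
D = -26 (D = -2*13 = -26)
(D - 1*(-185)) - ((-4 + 6)*v(-1) - 58) = (-26 - 1*(-185)) - ((-4 + 6)*(-1/4*(-1)) - 58) = (-26 + 185) - (2*(1/4) - 58) = 159 - (1/2 - 58) = 159 - 1*(-115/2) = 159 + 115/2 = 433/2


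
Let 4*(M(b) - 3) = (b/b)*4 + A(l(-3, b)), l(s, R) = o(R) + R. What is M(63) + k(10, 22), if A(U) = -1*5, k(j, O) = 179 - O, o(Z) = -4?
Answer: 639/4 ≈ 159.75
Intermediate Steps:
l(s, R) = -4 + R
A(U) = -5
M(b) = 11/4 (M(b) = 3 + ((b/b)*4 - 5)/4 = 3 + (1*4 - 5)/4 = 3 + (4 - 5)/4 = 3 + (¼)*(-1) = 3 - ¼ = 11/4)
M(63) + k(10, 22) = 11/4 + (179 - 1*22) = 11/4 + (179 - 22) = 11/4 + 157 = 639/4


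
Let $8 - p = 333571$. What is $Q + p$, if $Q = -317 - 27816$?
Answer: $-361696$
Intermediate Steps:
$p = -333563$ ($p = 8 - 333571 = -333563$)
$Q = -28133$ ($Q = -317 - 27816 = -28133$)
$Q + p = -28133 - 333563 = -361696$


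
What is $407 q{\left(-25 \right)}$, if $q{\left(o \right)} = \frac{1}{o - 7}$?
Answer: $- \frac{407}{32} \approx -12.719$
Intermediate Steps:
$q{\left(o \right)} = \frac{1}{-7 + o}$
$407 q{\left(-25 \right)} = \frac{407}{-7 - 25} = \frac{407}{-32} = 407 \left(- \frac{1}{32}\right) = - \frac{407}{32}$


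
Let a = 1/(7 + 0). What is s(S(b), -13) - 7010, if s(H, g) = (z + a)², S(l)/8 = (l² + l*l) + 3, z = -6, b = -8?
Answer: -341809/49 ≈ -6975.7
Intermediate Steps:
S(l) = 24 + 16*l² (S(l) = 8*((l² + l*l) + 3) = 8*((l² + l²) + 3) = 8*(2*l² + 3) = 8*(3 + 2*l²) = 24 + 16*l²)
a = ⅐ (a = 1/7 = ⅐ ≈ 0.14286)
s(H, g) = 1681/49 (s(H, g) = (-6 + ⅐)² = (-41/7)² = 1681/49)
s(S(b), -13) - 7010 = 1681/49 - 7010 = -341809/49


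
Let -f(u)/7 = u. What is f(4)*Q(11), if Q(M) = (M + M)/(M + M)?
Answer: -28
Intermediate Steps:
Q(M) = 1 (Q(M) = (2*M)/((2*M)) = (2*M)*(1/(2*M)) = 1)
f(u) = -7*u
f(4)*Q(11) = -7*4*1 = -28*1 = -28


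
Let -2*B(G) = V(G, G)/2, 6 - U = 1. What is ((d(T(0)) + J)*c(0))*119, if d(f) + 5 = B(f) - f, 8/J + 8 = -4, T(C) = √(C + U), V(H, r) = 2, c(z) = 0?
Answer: 0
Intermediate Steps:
U = 5 (U = 6 - 1*1 = 6 - 1 = 5)
T(C) = √(5 + C) (T(C) = √(C + 5) = √(5 + C))
J = -⅔ (J = 8/(-8 - 4) = 8/(-12) = 8*(-1/12) = -⅔ ≈ -0.66667)
B(G) = -½ (B(G) = -1/2 = -½*1 = -½)
d(f) = -11/2 - f (d(f) = -5 + (-½ - f) = -11/2 - f)
((d(T(0)) + J)*c(0))*119 = (((-11/2 - √(5 + 0)) - ⅔)*0)*119 = (((-11/2 - √5) - ⅔)*0)*119 = ((-37/6 - √5)*0)*119 = 0*119 = 0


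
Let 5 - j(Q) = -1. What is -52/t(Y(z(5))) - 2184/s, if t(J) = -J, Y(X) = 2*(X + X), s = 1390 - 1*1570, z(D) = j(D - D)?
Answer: 143/10 ≈ 14.300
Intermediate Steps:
j(Q) = 6 (j(Q) = 5 - 1*(-1) = 5 + 1 = 6)
z(D) = 6
s = -180 (s = 1390 - 1570 = -180)
Y(X) = 4*X (Y(X) = 2*(2*X) = 4*X)
-52/t(Y(z(5))) - 2184/s = -52/((-4*6)) - 2184/(-180) = -52/((-1*24)) - 2184*(-1/180) = -52/(-24) + 182/15 = -52*(-1/24) + 182/15 = 13/6 + 182/15 = 143/10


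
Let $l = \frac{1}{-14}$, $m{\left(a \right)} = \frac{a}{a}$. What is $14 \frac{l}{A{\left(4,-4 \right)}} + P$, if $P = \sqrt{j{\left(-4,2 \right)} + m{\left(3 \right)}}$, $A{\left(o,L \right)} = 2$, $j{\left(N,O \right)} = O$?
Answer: $- \frac{1}{2} + \sqrt{3} \approx 1.232$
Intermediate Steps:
$m{\left(a \right)} = 1$
$P = \sqrt{3}$ ($P = \sqrt{2 + 1} = \sqrt{3} \approx 1.732$)
$l = - \frac{1}{14} \approx -0.071429$
$14 \frac{l}{A{\left(4,-4 \right)}} + P = 14 \left(- \frac{1}{14 \cdot 2}\right) + \sqrt{3} = 14 \left(\left(- \frac{1}{14}\right) \frac{1}{2}\right) + \sqrt{3} = 14 \left(- \frac{1}{28}\right) + \sqrt{3} = - \frac{1}{2} + \sqrt{3}$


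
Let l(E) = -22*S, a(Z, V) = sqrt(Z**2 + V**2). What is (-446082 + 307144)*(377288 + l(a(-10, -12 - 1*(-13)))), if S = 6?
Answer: -52401300328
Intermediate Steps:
a(Z, V) = sqrt(V**2 + Z**2)
l(E) = -132 (l(E) = -22*6 = -132)
(-446082 + 307144)*(377288 + l(a(-10, -12 - 1*(-13)))) = (-446082 + 307144)*(377288 - 132) = -138938*377156 = -52401300328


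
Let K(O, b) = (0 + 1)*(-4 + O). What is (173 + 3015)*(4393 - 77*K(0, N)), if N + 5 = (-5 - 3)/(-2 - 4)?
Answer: 14986788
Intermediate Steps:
N = -11/3 (N = -5 + (-5 - 3)/(-2 - 4) = -5 - 8/(-6) = -5 - 8*(-⅙) = -5 + 4/3 = -11/3 ≈ -3.6667)
K(O, b) = -4 + O (K(O, b) = 1*(-4 + O) = -4 + O)
(173 + 3015)*(4393 - 77*K(0, N)) = (173 + 3015)*(4393 - 77*(-4 + 0)) = 3188*(4393 - 77*(-4)) = 3188*(4393 + 308) = 3188*4701 = 14986788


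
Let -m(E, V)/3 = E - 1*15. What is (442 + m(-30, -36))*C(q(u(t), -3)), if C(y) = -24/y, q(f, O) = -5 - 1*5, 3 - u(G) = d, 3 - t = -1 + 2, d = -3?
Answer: 6924/5 ≈ 1384.8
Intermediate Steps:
m(E, V) = 45 - 3*E (m(E, V) = -3*(E - 1*15) = -3*(E - 15) = -3*(-15 + E) = 45 - 3*E)
t = 2 (t = 3 - (-1 + 2) = 3 - 1*1 = 3 - 1 = 2)
u(G) = 6 (u(G) = 3 - 1*(-3) = 3 + 3 = 6)
q(f, O) = -10 (q(f, O) = -5 - 5 = -10)
(442 + m(-30, -36))*C(q(u(t), -3)) = (442 + (45 - 3*(-30)))*(-24/(-10)) = (442 + (45 + 90))*(-24*(-1/10)) = (442 + 135)*(12/5) = 577*(12/5) = 6924/5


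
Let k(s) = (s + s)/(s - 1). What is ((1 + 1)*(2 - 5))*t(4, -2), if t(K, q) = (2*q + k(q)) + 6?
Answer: -20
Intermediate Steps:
k(s) = 2*s/(-1 + s) (k(s) = (2*s)/(-1 + s) = 2*s/(-1 + s))
t(K, q) = 6 + 2*q + 2*q/(-1 + q) (t(K, q) = (2*q + 2*q/(-1 + q)) + 6 = 6 + 2*q + 2*q/(-1 + q))
((1 + 1)*(2 - 5))*t(4, -2) = ((1 + 1)*(2 - 5))*(2*(-3 + (-2)² + 3*(-2))/(-1 - 2)) = (2*(-3))*(2*(-3 + 4 - 6)/(-3)) = -12*(-1)*(-5)/3 = -6*10/3 = -20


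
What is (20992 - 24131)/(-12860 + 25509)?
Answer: -3139/12649 ≈ -0.24816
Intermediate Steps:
(20992 - 24131)/(-12860 + 25509) = -3139/12649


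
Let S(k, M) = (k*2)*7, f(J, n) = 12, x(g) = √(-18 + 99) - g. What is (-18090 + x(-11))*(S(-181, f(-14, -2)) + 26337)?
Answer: -430120210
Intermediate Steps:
x(g) = 9 - g (x(g) = √81 - g = 9 - g)
S(k, M) = 14*k (S(k, M) = (2*k)*7 = 14*k)
(-18090 + x(-11))*(S(-181, f(-14, -2)) + 26337) = (-18090 + (9 - 1*(-11)))*(14*(-181) + 26337) = (-18090 + (9 + 11))*(-2534 + 26337) = (-18090 + 20)*23803 = -18070*23803 = -430120210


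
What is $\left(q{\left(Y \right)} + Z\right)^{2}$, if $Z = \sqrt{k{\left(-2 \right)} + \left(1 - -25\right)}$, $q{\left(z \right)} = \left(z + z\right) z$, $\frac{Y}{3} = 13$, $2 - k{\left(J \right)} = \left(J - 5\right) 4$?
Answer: $9253820 + 12168 \sqrt{14} \approx 9.2993 \cdot 10^{6}$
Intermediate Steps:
$k{\left(J \right)} = 22 - 4 J$ ($k{\left(J \right)} = 2 - \left(J - 5\right) 4 = 2 - \left(-5 + J\right) 4 = 2 - \left(-20 + 4 J\right) = 22 - 4 J$)
$Y = 39$ ($Y = 3 \cdot 13 = 39$)
$q{\left(z \right)} = 2 z^{2}$ ($q{\left(z \right)} = 2 z z = 2 z^{2}$)
$Z = 2 \sqrt{14}$ ($Z = \sqrt{\left(22 - -8\right) + \left(1 - -25\right)} = \sqrt{\left(22 + 8\right) + \left(1 + 25\right)} = \sqrt{30 + 26} = \sqrt{56} = 2 \sqrt{14} \approx 7.4833$)
$\left(q{\left(Y \right)} + Z\right)^{2} = \left(2 \cdot 39^{2} + 2 \sqrt{14}\right)^{2} = \left(2 \cdot 1521 + 2 \sqrt{14}\right)^{2} = \left(3042 + 2 \sqrt{14}\right)^{2}$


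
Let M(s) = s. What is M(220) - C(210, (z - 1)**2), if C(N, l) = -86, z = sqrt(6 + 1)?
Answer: 306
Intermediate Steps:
z = sqrt(7) ≈ 2.6458
M(220) - C(210, (z - 1)**2) = 220 - 1*(-86) = 220 + 86 = 306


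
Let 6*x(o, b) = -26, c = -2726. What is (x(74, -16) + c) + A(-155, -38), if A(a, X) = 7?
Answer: -8170/3 ≈ -2723.3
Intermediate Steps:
x(o, b) = -13/3 (x(o, b) = (⅙)*(-26) = -13/3)
(x(74, -16) + c) + A(-155, -38) = (-13/3 - 2726) + 7 = -8191/3 + 7 = -8170/3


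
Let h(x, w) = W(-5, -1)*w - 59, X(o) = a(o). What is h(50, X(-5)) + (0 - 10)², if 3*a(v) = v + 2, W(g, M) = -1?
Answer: 42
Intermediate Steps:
a(v) = ⅔ + v/3 (a(v) = (v + 2)/3 = (2 + v)/3 = ⅔ + v/3)
X(o) = ⅔ + o/3
h(x, w) = -59 - w (h(x, w) = -w - 59 = -59 - w)
h(50, X(-5)) + (0 - 10)² = (-59 - (⅔ + (⅓)*(-5))) + (0 - 10)² = (-59 - (⅔ - 5/3)) + (-10)² = (-59 - 1*(-1)) + 100 = (-59 + 1) + 100 = -58 + 100 = 42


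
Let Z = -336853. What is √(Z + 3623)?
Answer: I*√333230 ≈ 577.26*I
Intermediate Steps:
√(Z + 3623) = √(-336853 + 3623) = √(-333230) = I*√333230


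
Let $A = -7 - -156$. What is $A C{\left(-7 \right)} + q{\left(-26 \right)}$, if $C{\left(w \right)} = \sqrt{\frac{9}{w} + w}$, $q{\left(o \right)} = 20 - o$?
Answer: $46 + \frac{149 i \sqrt{406}}{7} \approx 46.0 + 428.9 i$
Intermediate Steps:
$A = 149$ ($A = -7 + 156 = 149$)
$C{\left(w \right)} = \sqrt{w + \frac{9}{w}}$
$A C{\left(-7 \right)} + q{\left(-26 \right)} = 149 \sqrt{-7 + \frac{9}{-7}} + \left(20 - -26\right) = 149 \sqrt{-7 + 9 \left(- \frac{1}{7}\right)} + \left(20 + 26\right) = 149 \sqrt{-7 - \frac{9}{7}} + 46 = 149 \sqrt{- \frac{58}{7}} + 46 = 149 \frac{i \sqrt{406}}{7} + 46 = \frac{149 i \sqrt{406}}{7} + 46 = 46 + \frac{149 i \sqrt{406}}{7}$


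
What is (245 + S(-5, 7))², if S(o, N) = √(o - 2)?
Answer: (245 + I*√7)² ≈ 60018.0 + 1296.4*I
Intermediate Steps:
S(o, N) = √(-2 + o)
(245 + S(-5, 7))² = (245 + √(-2 - 5))² = (245 + √(-7))² = (245 + I*√7)²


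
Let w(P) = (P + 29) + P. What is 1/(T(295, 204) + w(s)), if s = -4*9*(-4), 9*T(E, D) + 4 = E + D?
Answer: 1/372 ≈ 0.0026882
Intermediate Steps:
T(E, D) = -4/9 + D/9 + E/9 (T(E, D) = -4/9 + (E + D)/9 = -4/9 + (D + E)/9 = -4/9 + (D/9 + E/9) = -4/9 + D/9 + E/9)
s = 144 (s = -36*(-4) = 144)
w(P) = 29 + 2*P (w(P) = (29 + P) + P = 29 + 2*P)
1/(T(295, 204) + w(s)) = 1/((-4/9 + (⅑)*204 + (⅑)*295) + (29 + 2*144)) = 1/((-4/9 + 68/3 + 295/9) + (29 + 288)) = 1/(55 + 317) = 1/372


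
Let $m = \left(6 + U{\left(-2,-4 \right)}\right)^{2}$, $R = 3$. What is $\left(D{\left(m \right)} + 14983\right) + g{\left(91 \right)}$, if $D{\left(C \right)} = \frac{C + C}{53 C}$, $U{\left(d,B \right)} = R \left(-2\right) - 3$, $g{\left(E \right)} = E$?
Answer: $\frac{798924}{53} \approx 15074.0$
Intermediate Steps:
$U{\left(d,B \right)} = -9$ ($U{\left(d,B \right)} = 3 \left(-2\right) - 3 = -6 - 3 = -9$)
$m = 9$ ($m = \left(6 - 9\right)^{2} = \left(-3\right)^{2} = 9$)
$D{\left(C \right)} = \frac{2}{53}$ ($D{\left(C \right)} = 2 C \frac{1}{53 C} = \frac{2}{53}$)
$\left(D{\left(m \right)} + 14983\right) + g{\left(91 \right)} = \left(\frac{2}{53} + 14983\right) + 91 = \frac{794101}{53} + 91 = \frac{798924}{53}$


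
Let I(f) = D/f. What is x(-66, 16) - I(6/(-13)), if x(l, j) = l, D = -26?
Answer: -367/3 ≈ -122.33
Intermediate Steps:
I(f) = -26/f
x(-66, 16) - I(6/(-13)) = -66 - (-26)/(6/(-13)) = -66 - (-26)/(6*(-1/13)) = -66 - (-26)/(-6/13) = -66 - (-26)*(-13)/6 = -66 - 1*169/3 = -66 - 169/3 = -367/3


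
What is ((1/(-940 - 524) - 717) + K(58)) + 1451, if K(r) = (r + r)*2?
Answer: 1414223/1464 ≈ 966.00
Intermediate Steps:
K(r) = 4*r (K(r) = (2*r)*2 = 4*r)
((1/(-940 - 524) - 717) + K(58)) + 1451 = ((1/(-940 - 524) - 717) + 4*58) + 1451 = ((1/(-1464) - 717) + 232) + 1451 = ((-1/1464 - 717) + 232) + 1451 = (-1049689/1464 + 232) + 1451 = -710041/1464 + 1451 = 1414223/1464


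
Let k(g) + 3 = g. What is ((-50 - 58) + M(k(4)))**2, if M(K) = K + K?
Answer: 11236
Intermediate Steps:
k(g) = -3 + g
M(K) = 2*K
((-50 - 58) + M(k(4)))**2 = ((-50 - 58) + 2*(-3 + 4))**2 = (-108 + 2*1)**2 = (-108 + 2)**2 = (-106)**2 = 11236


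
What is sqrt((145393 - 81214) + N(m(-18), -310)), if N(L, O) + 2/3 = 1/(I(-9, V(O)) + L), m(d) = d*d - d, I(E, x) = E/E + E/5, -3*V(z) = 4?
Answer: 5*sqrt(67243298502)/5118 ≈ 253.33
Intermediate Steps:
V(z) = -4/3 (V(z) = -1/3*4 = -4/3)
I(E, x) = 1 + E/5 (I(E, x) = 1 + E*(1/5) = 1 + E/5)
m(d) = d**2 - d
N(L, O) = -2/3 + 1/(-4/5 + L) (N(L, O) = -2/3 + 1/((1 + (1/5)*(-9)) + L) = -2/3 + 1/((1 - 9/5) + L) = -2/3 + 1/(-4/5 + L))
sqrt((145393 - 81214) + N(m(-18), -310)) = sqrt((145393 - 81214) + (23 - (-180)*(-1 - 18))/(3*(-4 + 5*(-18*(-1 - 18))))) = sqrt(64179 + (23 - (-180)*(-19))/(3*(-4 + 5*(-18*(-19))))) = sqrt(64179 + (23 - 10*342)/(3*(-4 + 5*342))) = sqrt(64179 + (23 - 3420)/(3*(-4 + 1710))) = sqrt(64179 + (1/3)*(-3397)/1706) = sqrt(64179 + (1/3)*(1/1706)*(-3397)) = sqrt(64179 - 3397/5118) = sqrt(328464725/5118) = 5*sqrt(67243298502)/5118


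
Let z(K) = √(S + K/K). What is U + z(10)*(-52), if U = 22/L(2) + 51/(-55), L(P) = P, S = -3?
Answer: 554/55 - 52*I*√2 ≈ 10.073 - 73.539*I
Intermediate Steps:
z(K) = I*√2 (z(K) = √(-3 + K/K) = √(-3 + 1) = √(-2) = I*√2)
U = 554/55 (U = 22/2 + 51/(-55) = 22*(½) + 51*(-1/55) = 11 - 51/55 = 554/55 ≈ 10.073)
U + z(10)*(-52) = 554/55 + (I*√2)*(-52) = 554/55 - 52*I*√2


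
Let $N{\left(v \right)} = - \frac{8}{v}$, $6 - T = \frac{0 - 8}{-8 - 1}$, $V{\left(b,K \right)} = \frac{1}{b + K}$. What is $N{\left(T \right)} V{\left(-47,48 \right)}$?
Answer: $- \frac{36}{23} \approx -1.5652$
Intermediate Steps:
$V{\left(b,K \right)} = \frac{1}{K + b}$
$T = \frac{46}{9}$ ($T = 6 - \frac{0 - 8}{-8 - 1} = 6 - - \frac{8}{-9} = 6 - \left(-8\right) \left(- \frac{1}{9}\right) = 6 - \frac{8}{9} = \frac{46}{9} \approx 5.1111$)
$N{\left(T \right)} V{\left(-47,48 \right)} = \frac{\left(-8\right) \frac{1}{\frac{46}{9}}}{48 - 47} = \frac{\left(-8\right) \frac{9}{46}}{1} = \left(- \frac{36}{23}\right) 1 = - \frac{36}{23}$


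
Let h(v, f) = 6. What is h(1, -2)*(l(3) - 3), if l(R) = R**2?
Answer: 36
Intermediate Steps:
h(1, -2)*(l(3) - 3) = 6*(3**2 - 3) = 6*(9 - 3) = 6*6 = 36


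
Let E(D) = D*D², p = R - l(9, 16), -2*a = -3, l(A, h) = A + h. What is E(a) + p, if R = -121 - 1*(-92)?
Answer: -405/8 ≈ -50.625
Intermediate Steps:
R = -29 (R = -121 + 92 = -29)
a = 3/2 (a = -½*(-3) = 3/2 ≈ 1.5000)
p = -54 (p = -29 - (9 + 16) = -29 - 1*25 = -29 - 25 = -54)
E(D) = D³
E(a) + p = (3/2)³ - 54 = 27/8 - 54 = -405/8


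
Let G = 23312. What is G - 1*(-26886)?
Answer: 50198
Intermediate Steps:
G - 1*(-26886) = 23312 - 1*(-26886) = 23312 + 26886 = 50198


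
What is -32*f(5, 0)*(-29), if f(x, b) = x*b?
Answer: 0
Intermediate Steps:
f(x, b) = b*x
-32*f(5, 0)*(-29) = -0*5*(-29) = -32*0*(-29) = 0*(-29) = 0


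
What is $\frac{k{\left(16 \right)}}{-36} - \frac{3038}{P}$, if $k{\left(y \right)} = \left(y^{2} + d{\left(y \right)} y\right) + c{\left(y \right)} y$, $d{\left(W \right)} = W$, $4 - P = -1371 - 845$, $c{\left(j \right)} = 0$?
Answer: $- \frac{51917}{3330} \approx -15.591$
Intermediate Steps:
$P = 2220$ ($P = 4 - \left(-1371 - 845\right) = 4 - -2216 = 4 + 2216 = 2220$)
$k{\left(y \right)} = 2 y^{2}$ ($k{\left(y \right)} = \left(y^{2} + y y\right) + 0 y = \left(y^{2} + y^{2}\right) + 0 = 2 y^{2} + 0 = 2 y^{2}$)
$\frac{k{\left(16 \right)}}{-36} - \frac{3038}{P} = \frac{2 \cdot 16^{2}}{-36} - \frac{3038}{2220} = 2 \cdot 256 \left(- \frac{1}{36}\right) - \frac{1519}{1110} = 512 \left(- \frac{1}{36}\right) - \frac{1519}{1110} = - \frac{128}{9} - \frac{1519}{1110} = - \frac{51917}{3330}$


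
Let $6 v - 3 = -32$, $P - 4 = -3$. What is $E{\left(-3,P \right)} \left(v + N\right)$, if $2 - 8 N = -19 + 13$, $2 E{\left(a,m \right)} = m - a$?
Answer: $- \frac{23}{3} \approx -7.6667$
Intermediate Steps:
$P = 1$ ($P = 4 - 3 = 1$)
$v = - \frac{29}{6}$ ($v = \frac{1}{2} + \frac{1}{6} \left(-32\right) = \frac{1}{2} - \frac{16}{3} = - \frac{29}{6} \approx -4.8333$)
$E{\left(a,m \right)} = \frac{m}{2} - \frac{a}{2}$ ($E{\left(a,m \right)} = \frac{m - a}{2} = \frac{m}{2} - \frac{a}{2}$)
$N = 1$ ($N = \frac{1}{4} - \frac{-19 + 13}{8} = \frac{1}{4} - - \frac{3}{4} = \frac{1}{4} + \frac{3}{4} = 1$)
$E{\left(-3,P \right)} \left(v + N\right) = \left(\frac{1}{2} \cdot 1 - - \frac{3}{2}\right) \left(- \frac{29}{6} + 1\right) = \left(\frac{1}{2} + \frac{3}{2}\right) \left(- \frac{23}{6}\right) = 2 \left(- \frac{23}{6}\right) = - \frac{23}{3}$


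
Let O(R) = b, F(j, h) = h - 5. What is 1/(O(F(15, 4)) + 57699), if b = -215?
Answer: 1/57484 ≈ 1.7396e-5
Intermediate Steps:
F(j, h) = -5 + h
O(R) = -215
1/(O(F(15, 4)) + 57699) = 1/(-215 + 57699) = 1/57484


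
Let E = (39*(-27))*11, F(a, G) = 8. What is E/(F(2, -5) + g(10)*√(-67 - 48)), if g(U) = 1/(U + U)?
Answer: -7413120/5143 + 46332*I*√115/5143 ≈ -1441.4 + 96.608*I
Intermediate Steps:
g(U) = 1/(2*U)
E = -11583 (E = -1053*11 = -11583)
E/(F(2, -5) + g(10)*√(-67 - 48)) = -11583/(8 + ((½)/10)*√(-67 - 48)) = -11583/(8 + ((½)*(⅒))*√(-115)) = -11583/(8 + (I*√115)/20) = -11583/(8 + I*√115/20)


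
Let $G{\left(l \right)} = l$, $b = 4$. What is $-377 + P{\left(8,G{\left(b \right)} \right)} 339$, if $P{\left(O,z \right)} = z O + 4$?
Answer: $11827$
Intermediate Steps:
$P{\left(O,z \right)} = 4 + O z$ ($P{\left(O,z \right)} = O z + 4 = 4 + O z$)
$-377 + P{\left(8,G{\left(b \right)} \right)} 339 = -377 + \left(4 + 8 \cdot 4\right) 339 = -377 + \left(4 + 32\right) 339 = -377 + 36 \cdot 339 = -377 + 12204 = 11827$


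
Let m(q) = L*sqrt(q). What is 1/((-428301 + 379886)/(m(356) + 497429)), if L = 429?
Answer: -497429/48415 - 858*sqrt(89)/48415 ≈ -10.441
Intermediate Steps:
m(q) = 429*sqrt(q)
1/((-428301 + 379886)/(m(356) + 497429)) = 1/((-428301 + 379886)/(429*sqrt(356) + 497429)) = 1/(-48415/(429*(2*sqrt(89)) + 497429)) = 1/(-48415/(858*sqrt(89) + 497429)) = 1/(-48415/(497429 + 858*sqrt(89))) = -497429/48415 - 858*sqrt(89)/48415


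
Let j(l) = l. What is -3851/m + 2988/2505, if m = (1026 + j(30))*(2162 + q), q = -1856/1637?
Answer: 3715223299643/3119083154880 ≈ 1.1911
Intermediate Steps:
q = -1856/1637 (q = -1856*1/1637 = -1856/1637 ≈ -1.1338)
m = 3735428928/1637 (m = (1026 + 30)*(2162 - 1856/1637) = 1056*(3537338/1637) = 3735428928/1637 ≈ 2.2819e+6)
-3851/m + 2988/2505 = -3851/3735428928/1637 + 2988/2505 = -3851*1637/3735428928 + 2988*(1/2505) = -6304087/3735428928 + 996/835 = 3715223299643/3119083154880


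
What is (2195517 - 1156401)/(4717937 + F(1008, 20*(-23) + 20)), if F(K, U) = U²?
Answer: 346372/1637179 ≈ 0.21157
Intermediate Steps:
(2195517 - 1156401)/(4717937 + F(1008, 20*(-23) + 20)) = (2195517 - 1156401)/(4717937 + (20*(-23) + 20)²) = 1039116/(4717937 + (-460 + 20)²) = 1039116/(4717937 + (-440)²) = 1039116/(4717937 + 193600) = 1039116/4911537 = 1039116*(1/4911537) = 346372/1637179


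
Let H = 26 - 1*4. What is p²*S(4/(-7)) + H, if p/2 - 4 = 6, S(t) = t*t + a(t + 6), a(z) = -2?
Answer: -31722/49 ≈ -647.39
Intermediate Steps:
S(t) = -2 + t² (S(t) = t*t - 2 = t² - 2 = -2 + t²)
p = 20 (p = 8 + 2*6 = 8 + 12 = 20)
H = 22 (H = 26 - 4 = 22)
p²*S(4/(-7)) + H = 20²*(-2 + (4/(-7))²) + 22 = 400*(-2 + (4*(-⅐))²) + 22 = 400*(-2 + (-4/7)²) + 22 = 400*(-2 + 16/49) + 22 = 400*(-82/49) + 22 = -32800/49 + 22 = -31722/49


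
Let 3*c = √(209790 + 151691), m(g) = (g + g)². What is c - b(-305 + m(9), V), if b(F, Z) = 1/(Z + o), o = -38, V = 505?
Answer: -1/467 + √361481/3 ≈ 200.41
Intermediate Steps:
m(g) = 4*g² (m(g) = (2*g)² = 4*g²)
c = √361481/3 (c = √(209790 + 151691)/3 = √361481/3 ≈ 200.41)
b(F, Z) = 1/(-38 + Z) (b(F, Z) = 1/(Z - 38) = 1/(-38 + Z))
c - b(-305 + m(9), V) = √361481/3 - 1/(-38 + 505) = √361481/3 - 1/467 = -1/467 + √361481/3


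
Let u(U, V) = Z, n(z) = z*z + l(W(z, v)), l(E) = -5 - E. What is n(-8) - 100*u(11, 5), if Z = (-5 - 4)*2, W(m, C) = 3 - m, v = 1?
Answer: 1848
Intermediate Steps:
n(z) = -8 + z + z**2 (n(z) = z*z + (-5 - (3 - z)) = z**2 + (-5 + (-3 + z)) = z**2 + (-8 + z) = -8 + z + z**2)
Z = -18 (Z = -9*2 = -18)
u(U, V) = -18
n(-8) - 100*u(11, 5) = (-8 - 8 + (-8)**2) - 100*(-18) = (-8 - 8 + 64) + 1800 = 48 + 1800 = 1848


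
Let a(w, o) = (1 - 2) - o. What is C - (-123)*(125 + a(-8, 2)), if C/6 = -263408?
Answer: -1565442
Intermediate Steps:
a(w, o) = -1 - o
C = -1580448 (C = 6*(-263408) = -1580448)
C - (-123)*(125 + a(-8, 2)) = -1580448 - (-123)*(125 + (-1 - 1*2)) = -1580448 - (-123)*(125 + (-1 - 2)) = -1580448 - (-123)*(125 - 3) = -1580448 - (-123)*122 = -1580448 - 1*(-15006) = -1580448 + 15006 = -1565442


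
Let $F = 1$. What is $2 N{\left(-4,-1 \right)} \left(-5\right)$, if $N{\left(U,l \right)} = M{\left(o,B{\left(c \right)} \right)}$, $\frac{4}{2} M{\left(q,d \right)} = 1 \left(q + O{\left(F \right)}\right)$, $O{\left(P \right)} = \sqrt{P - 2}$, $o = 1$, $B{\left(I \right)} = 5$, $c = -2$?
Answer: $-5 - 5 i \approx -5.0 - 5.0 i$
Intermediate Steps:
$O{\left(P \right)} = \sqrt{-2 + P}$
$M{\left(q,d \right)} = \frac{i}{2} + \frac{q}{2}$ ($M{\left(q,d \right)} = \frac{1 \left(q + \sqrt{-2 + 1}\right)}{2} = \frac{1 \left(q + \sqrt{-1}\right)}{2} = \frac{1 \left(q + i\right)}{2} = \frac{1 \left(i + q\right)}{2} = \frac{i + q}{2} = \frac{i}{2} + \frac{q}{2}$)
$N{\left(U,l \right)} = \frac{1}{2} + \frac{i}{2}$ ($N{\left(U,l \right)} = \frac{i}{2} + \frac{1}{2} \cdot 1 = \frac{i}{2} + \frac{1}{2} = \frac{1}{2} + \frac{i}{2}$)
$2 N{\left(-4,-1 \right)} \left(-5\right) = 2 \left(\frac{1}{2} + \frac{i}{2}\right) \left(-5\right) = \left(1 + i\right) \left(-5\right) = -5 - 5 i$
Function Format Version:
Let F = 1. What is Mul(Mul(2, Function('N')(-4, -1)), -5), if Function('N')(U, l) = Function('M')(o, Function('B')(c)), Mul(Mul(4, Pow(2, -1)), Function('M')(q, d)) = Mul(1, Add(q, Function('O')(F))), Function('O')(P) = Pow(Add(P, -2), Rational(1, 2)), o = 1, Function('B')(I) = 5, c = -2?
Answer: Add(-5, Mul(-5, I)) ≈ Add(-5.0000, Mul(-5.0000, I))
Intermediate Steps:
Function('O')(P) = Pow(Add(-2, P), Rational(1, 2))
Function('M')(q, d) = Add(Mul(Rational(1, 2), I), Mul(Rational(1, 2), q)) (Function('M')(q, d) = Mul(Rational(1, 2), Mul(1, Add(q, Pow(Add(-2, 1), Rational(1, 2))))) = Mul(Rational(1, 2), Mul(1, Add(q, Pow(-1, Rational(1, 2))))) = Mul(Rational(1, 2), Mul(1, Add(q, I))) = Mul(Rational(1, 2), Mul(1, Add(I, q))) = Mul(Rational(1, 2), Add(I, q)) = Add(Mul(Rational(1, 2), I), Mul(Rational(1, 2), q)))
Function('N')(U, l) = Add(Rational(1, 2), Mul(Rational(1, 2), I)) (Function('N')(U, l) = Add(Mul(Rational(1, 2), I), Mul(Rational(1, 2), 1)) = Add(Mul(Rational(1, 2), I), Rational(1, 2)) = Add(Rational(1, 2), Mul(Rational(1, 2), I)))
Mul(Mul(2, Function('N')(-4, -1)), -5) = Mul(Mul(2, Add(Rational(1, 2), Mul(Rational(1, 2), I))), -5) = Mul(Add(1, I), -5) = Add(-5, Mul(-5, I))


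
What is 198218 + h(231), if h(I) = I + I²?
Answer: 251810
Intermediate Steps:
198218 + h(231) = 198218 + 231*(1 + 231) = 198218 + 231*232 = 198218 + 53592 = 251810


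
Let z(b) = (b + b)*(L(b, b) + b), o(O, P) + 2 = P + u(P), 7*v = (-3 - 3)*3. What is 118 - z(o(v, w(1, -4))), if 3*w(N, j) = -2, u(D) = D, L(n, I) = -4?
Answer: 622/9 ≈ 69.111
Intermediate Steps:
v = -18/7 (v = ((-3 - 3)*3)/7 = (-6*3)/7 = (1/7)*(-18) = -18/7 ≈ -2.5714)
w(N, j) = -2/3 (w(N, j) = (1/3)*(-2) = -2/3)
o(O, P) = -2 + 2*P (o(O, P) = -2 + (P + P) = -2 + 2*P)
z(b) = 2*b*(-4 + b) (z(b) = (b + b)*(-4 + b) = (2*b)*(-4 + b) = 2*b*(-4 + b))
118 - z(o(v, w(1, -4))) = 118 - 2*(-2 + 2*(-2/3))*(-4 + (-2 + 2*(-2/3))) = 118 - 2*(-2 - 4/3)*(-4 + (-2 - 4/3)) = 118 - 2*(-10)*(-4 - 10/3)/3 = 118 - 2*(-10)*(-22)/(3*3) = 118 - 1*440/9 = 118 - 440/9 = 622/9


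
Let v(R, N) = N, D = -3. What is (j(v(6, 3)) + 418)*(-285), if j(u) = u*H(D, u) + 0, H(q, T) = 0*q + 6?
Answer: -124260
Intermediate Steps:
H(q, T) = 6 (H(q, T) = 0 + 6 = 6)
j(u) = 6*u (j(u) = u*6 + 0 = 6*u + 0 = 6*u)
(j(v(6, 3)) + 418)*(-285) = (6*3 + 418)*(-285) = (18 + 418)*(-285) = 436*(-285) = -124260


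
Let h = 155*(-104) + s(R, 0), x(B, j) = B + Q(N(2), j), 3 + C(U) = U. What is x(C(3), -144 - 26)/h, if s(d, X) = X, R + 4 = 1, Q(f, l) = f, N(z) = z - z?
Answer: 0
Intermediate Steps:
N(z) = 0
C(U) = -3 + U
R = -3 (R = -4 + 1 = -3)
x(B, j) = B (x(B, j) = B + 0 = B)
h = -16120 (h = 155*(-104) + 0 = -16120 + 0 = -16120)
x(C(3), -144 - 26)/h = (-3 + 3)/(-16120) = 0*(-1/16120) = 0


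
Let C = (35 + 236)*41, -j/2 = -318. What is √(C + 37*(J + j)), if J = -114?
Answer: 5*√1217 ≈ 174.43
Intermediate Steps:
j = 636 (j = -2*(-318) = 636)
C = 11111 (C = 271*41 = 11111)
√(C + 37*(J + j)) = √(11111 + 37*(-114 + 636)) = √(11111 + 37*522) = √(11111 + 19314) = √30425 = 5*√1217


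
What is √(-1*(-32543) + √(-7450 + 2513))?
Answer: √(32543 + I*√4937) ≈ 180.4 + 0.195*I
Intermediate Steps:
√(-1*(-32543) + √(-7450 + 2513)) = √(32543 + √(-4937)) = √(32543 + I*√4937)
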